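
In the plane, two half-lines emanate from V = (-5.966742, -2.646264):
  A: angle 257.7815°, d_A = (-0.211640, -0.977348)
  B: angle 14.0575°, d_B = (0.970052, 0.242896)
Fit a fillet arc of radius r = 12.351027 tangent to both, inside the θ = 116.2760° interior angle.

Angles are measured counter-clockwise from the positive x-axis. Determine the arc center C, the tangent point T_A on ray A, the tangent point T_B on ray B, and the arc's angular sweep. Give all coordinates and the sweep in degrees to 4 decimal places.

center=(4.4799,-12.7628) T_A=(-7.5914,-10.1489) T_B=(1.4798,-0.7817) sweep=63.7240

bisector direction at 315.9195° = (0.718363,-0.695668)
center distance |VC| = r/sin(θ/2) = 12.351027/sin(58.1380°) = 14.542220
C = V + |VC|·bis = (4.4799,-12.7628)
T_A = V + ((C−V)·d_A)·d_A = V + 7.6765·d_A = (-7.5914,-10.1489)
T_B = V + ((C−V)·d_B)·d_B = V + 7.6765·d_B = (1.4798,-0.7817)
sweep = 180° − θ = 63.7240°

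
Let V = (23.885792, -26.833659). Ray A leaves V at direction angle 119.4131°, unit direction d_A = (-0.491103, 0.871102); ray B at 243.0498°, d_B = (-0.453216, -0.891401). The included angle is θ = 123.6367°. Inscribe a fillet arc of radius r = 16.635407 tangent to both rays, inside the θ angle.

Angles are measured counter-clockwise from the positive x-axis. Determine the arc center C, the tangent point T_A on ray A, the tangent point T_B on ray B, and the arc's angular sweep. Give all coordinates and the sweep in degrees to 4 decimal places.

center=(5.0175,-27.2393) T_A=(19.5086,-19.0696) T_B=(19.8463,-34.7787) sweep=56.3633

bisector direction at 181.2314° = (-0.999769,-0.021491)
center distance |VC| = r/sin(θ/2) = 16.635407/sin(61.8184°) = 18.872673
C = V + |VC|·bis = (5.0175,-27.2393)
T_A = V + ((C−V)·d_A)·d_A = V + 8.9130·d_A = (19.5086,-19.0696)
T_B = V + ((C−V)·d_B)·d_B = V + 8.9130·d_B = (19.8463,-34.7787)
sweep = 180° − θ = 56.3633°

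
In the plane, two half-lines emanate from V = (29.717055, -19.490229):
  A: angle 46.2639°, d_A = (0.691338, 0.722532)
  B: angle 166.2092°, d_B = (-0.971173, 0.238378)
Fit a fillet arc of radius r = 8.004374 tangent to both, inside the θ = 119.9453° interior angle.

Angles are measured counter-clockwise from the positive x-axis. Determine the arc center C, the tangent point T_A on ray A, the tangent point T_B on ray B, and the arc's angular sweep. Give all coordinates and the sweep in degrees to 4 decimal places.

center=(27.1321,-10.6138) T_A=(32.9155,-16.1475) T_B=(25.2240,-18.3874) sweep=60.0547

bisector direction at 106.2366° = (-0.279604,0.960116)
center distance |VC| = r/sin(θ/2) = 8.004374/sin(59.9727°) = 9.245204
C = V + |VC|·bis = (27.1321,-10.6138)
T_A = V + ((C−V)·d_A)·d_A = V + 4.6264·d_A = (32.9155,-16.1475)
T_B = V + ((C−V)·d_B)·d_B = V + 4.6264·d_B = (25.2240,-18.3874)
sweep = 180° − θ = 60.0547°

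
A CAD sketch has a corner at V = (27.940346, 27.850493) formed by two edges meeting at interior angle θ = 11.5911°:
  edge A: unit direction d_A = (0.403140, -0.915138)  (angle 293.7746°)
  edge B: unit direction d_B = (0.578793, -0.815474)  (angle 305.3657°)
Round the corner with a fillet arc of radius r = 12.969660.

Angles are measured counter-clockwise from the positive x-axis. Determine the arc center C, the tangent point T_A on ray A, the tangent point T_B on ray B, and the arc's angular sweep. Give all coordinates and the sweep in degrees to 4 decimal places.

bisector direction at 299.5702° = (0.493489,-0.869752)
center distance |VC| = r/sin(θ/2) = 12.969660/sin(5.7956°) = 128.439146
C = V + |VC|·bis = (91.3236,-83.8597)
T_A = V + ((C−V)·d_A)·d_A = V + 127.7826·d_A = (79.4546,-89.0883)
T_B = V + ((C−V)·d_B)·d_B = V + 127.7826·d_B = (101.9001,-76.3530)
sweep = 180° − θ = 168.4089°

center=(91.3236,-83.8597) T_A=(79.4546,-89.0883) T_B=(101.9001,-76.3530) sweep=168.4089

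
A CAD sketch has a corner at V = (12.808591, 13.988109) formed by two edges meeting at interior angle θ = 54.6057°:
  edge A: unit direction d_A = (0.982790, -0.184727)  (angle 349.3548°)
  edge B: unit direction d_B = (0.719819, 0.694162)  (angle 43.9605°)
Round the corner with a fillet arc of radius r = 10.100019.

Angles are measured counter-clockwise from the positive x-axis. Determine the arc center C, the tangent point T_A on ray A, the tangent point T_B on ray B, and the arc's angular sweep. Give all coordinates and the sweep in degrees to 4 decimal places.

bisector direction at 16.6576° = (0.958035,0.286652)
center distance |VC| = r/sin(θ/2) = 10.100019/sin(27.3028°) = 22.019090
C = V + |VC|·bis = (33.9036,20.2999)
T_A = V + ((C−V)·d_A)·d_A = V + 19.5660·d_A = (32.0379,10.3737)
T_B = V + ((C−V)·d_B)·d_B = V + 19.5660·d_B = (26.8926,27.5701)
sweep = 180° − θ = 125.3943°

center=(33.9036,20.2999) T_A=(32.0379,10.3737) T_B=(26.8926,27.5701) sweep=125.3943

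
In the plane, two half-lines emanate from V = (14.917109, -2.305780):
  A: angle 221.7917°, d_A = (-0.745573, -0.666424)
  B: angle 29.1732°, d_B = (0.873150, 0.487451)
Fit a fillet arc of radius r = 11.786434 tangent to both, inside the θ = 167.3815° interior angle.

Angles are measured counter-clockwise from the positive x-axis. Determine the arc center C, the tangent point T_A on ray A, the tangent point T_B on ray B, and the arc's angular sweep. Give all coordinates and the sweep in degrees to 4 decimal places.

center=(21.8003,-11.9619) T_A=(13.9455,-3.1742) T_B=(16.0550,-1.6706) sweep=12.6185

bisector direction at 305.4824° = (0.580454,-0.814293)
center distance |VC| = r/sin(θ/2) = 11.786434/sin(83.6907°) = 11.858257
C = V + |VC|·bis = (21.8003,-11.9619)
T_A = V + ((C−V)·d_A)·d_A = V + 1.3032·d_A = (13.9455,-3.1742)
T_B = V + ((C−V)·d_B)·d_B = V + 1.3032·d_B = (16.0550,-1.6706)
sweep = 180° − θ = 12.6185°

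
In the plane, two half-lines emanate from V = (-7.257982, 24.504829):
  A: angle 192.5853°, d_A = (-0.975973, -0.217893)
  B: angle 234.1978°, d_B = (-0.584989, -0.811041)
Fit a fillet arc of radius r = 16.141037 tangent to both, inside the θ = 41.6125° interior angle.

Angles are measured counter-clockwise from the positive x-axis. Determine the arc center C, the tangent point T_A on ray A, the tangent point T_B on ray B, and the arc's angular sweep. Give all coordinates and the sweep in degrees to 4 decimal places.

center=(-45.1980,-0.5040) T_A=(-48.7150,15.2493) T_B=(-32.1069,-9.9463) sweep=138.3875

bisector direction at 213.3915° = (-0.834929,-0.550358)
center distance |VC| = r/sin(θ/2) = 16.141037/sin(20.8062°) = 45.440966
C = V + |VC|·bis = (-45.1980,-0.5040)
T_A = V + ((C−V)·d_A)·d_A = V + 42.4776·d_A = (-48.7150,15.2493)
T_B = V + ((C−V)·d_B)·d_B = V + 42.4776·d_B = (-32.1069,-9.9463)
sweep = 180° − θ = 138.3875°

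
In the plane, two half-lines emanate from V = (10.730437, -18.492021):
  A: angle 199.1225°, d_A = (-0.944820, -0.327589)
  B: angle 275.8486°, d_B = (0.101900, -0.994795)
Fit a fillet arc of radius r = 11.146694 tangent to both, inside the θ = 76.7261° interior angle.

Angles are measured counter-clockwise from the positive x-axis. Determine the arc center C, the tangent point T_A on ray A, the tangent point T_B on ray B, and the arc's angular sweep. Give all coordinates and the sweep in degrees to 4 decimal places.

center=(1.0768,-33.6368) T_A=(-2.5748,-23.1052) T_B=(12.1654,-32.5010) sweep=103.2739

bisector direction at 237.4855° = (-0.537512,-0.843256)
center distance |VC| = r/sin(θ/2) = 11.146694/sin(38.3631°) = 17.959934
C = V + |VC|·bis = (1.0768,-33.6368)
T_A = V + ((C−V)·d_A)·d_A = V + 14.0823·d_A = (-2.5748,-23.1052)
T_B = V + ((C−V)·d_B)·d_B = V + 14.0823·d_B = (12.1654,-32.5010)
sweep = 180° − θ = 103.2739°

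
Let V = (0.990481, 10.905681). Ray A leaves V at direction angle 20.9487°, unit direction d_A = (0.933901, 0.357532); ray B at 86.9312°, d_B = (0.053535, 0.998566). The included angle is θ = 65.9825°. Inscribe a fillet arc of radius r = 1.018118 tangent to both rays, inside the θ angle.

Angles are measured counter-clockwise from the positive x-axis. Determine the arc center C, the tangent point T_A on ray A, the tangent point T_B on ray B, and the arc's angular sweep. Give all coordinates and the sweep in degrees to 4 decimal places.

center=(2.0911,12.4172) T_A=(2.4551,11.4664) T_B=(1.0744,12.4717) sweep=114.0175

bisector direction at 53.9400° = (0.588633,0.808401)
center distance |VC| = r/sin(θ/2) = 1.018118/sin(32.9913°) = 1.869784
C = V + |VC|·bis = (2.0911,12.4172)
T_A = V + ((C−V)·d_A)·d_A = V + 1.5683·d_A = (2.4551,11.4664)
T_B = V + ((C−V)·d_B)·d_B = V + 1.5683·d_B = (1.0744,12.4717)
sweep = 180° − θ = 114.0175°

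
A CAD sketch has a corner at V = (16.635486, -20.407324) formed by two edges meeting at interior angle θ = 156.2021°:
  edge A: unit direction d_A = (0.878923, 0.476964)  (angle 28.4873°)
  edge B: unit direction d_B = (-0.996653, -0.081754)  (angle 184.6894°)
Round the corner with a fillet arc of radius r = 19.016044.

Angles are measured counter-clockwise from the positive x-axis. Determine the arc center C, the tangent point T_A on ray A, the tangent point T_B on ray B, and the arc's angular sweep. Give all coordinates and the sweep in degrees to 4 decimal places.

center=(11.0873,-1.7825) T_A=(20.1573,-18.4962) T_B=(12.6420,-20.7349) sweep=23.7979

bisector direction at 106.5884° = (-0.285494,0.958381)
center distance |VC| = r/sin(θ/2) = 19.016044/sin(78.1011°) = 19.433619
C = V + |VC|·bis = (11.0873,-1.7825)
T_A = V + ((C−V)·d_A)·d_A = V + 4.0069·d_A = (20.1573,-18.4962)
T_B = V + ((C−V)·d_B)·d_B = V + 4.0069·d_B = (12.6420,-20.7349)
sweep = 180° − θ = 23.7979°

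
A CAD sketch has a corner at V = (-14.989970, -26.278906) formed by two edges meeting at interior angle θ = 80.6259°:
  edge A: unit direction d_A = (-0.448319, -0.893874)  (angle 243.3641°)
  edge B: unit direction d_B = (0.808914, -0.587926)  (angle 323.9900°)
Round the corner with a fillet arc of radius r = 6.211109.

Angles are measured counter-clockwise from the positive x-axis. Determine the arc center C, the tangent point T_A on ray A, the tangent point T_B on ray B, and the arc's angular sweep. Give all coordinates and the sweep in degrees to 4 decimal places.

center=(-12.7200,-35.6071) T_A=(-18.2719,-32.8225) T_B=(-9.0683,-30.5828) sweep=99.3741

bisector direction at 283.6771° = (0.236449,-0.971644)
center distance |VC| = r/sin(θ/2) = 6.211109/sin(40.3130°) = 9.600421
C = V + |VC|·bis = (-12.7200,-35.6071)
T_A = V + ((C−V)·d_A)·d_A = V + 7.3205·d_A = (-18.2719,-32.8225)
T_B = V + ((C−V)·d_B)·d_B = V + 7.3205·d_B = (-9.0683,-30.5828)
sweep = 180° − θ = 99.3741°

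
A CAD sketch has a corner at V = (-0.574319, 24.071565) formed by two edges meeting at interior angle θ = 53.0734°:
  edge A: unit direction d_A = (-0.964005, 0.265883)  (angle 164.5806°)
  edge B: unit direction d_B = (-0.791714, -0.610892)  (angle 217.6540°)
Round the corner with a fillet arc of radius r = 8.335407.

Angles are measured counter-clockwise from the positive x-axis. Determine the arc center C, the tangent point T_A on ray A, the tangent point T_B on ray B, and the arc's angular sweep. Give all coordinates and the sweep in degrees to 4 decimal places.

bisector direction at 191.1173° = (-0.981234,-0.192818)
center distance |VC| = r/sin(θ/2) = 8.335407/sin(26.5367°) = 18.657003
C = V + |VC|·bis = (-18.8812,20.4742)
T_A = V + ((C−V)·d_A)·d_A = V + 16.6915·d_A = (-16.6650,28.5095)
T_B = V + ((C−V)·d_B)·d_B = V + 16.6915·d_B = (-13.7892,13.8749)
sweep = 180° − θ = 126.9266°

center=(-18.8812,20.4742) T_A=(-16.6650,28.5095) T_B=(-13.7892,13.8749) sweep=126.9266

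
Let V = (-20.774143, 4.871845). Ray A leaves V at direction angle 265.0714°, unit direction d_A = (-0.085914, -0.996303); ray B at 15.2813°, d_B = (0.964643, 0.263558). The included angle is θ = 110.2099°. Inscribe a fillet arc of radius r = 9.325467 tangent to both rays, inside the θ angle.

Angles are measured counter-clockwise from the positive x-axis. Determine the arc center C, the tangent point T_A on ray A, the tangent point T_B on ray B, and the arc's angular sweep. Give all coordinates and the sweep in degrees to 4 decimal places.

bisector direction at 320.1764° = (0.768019,-0.640427)
center distance |VC| = r/sin(θ/2) = 9.325467/sin(55.1050°) = 11.369730
C = V + |VC|·bis = (-12.0420,-2.4096)
T_A = V + ((C−V)·d_A)·d_A = V + 6.5043·d_A = (-21.3330,-1.6084)
T_B = V + ((C−V)·d_B)·d_B = V + 6.5043·d_B = (-14.4998,6.5861)
sweep = 180° − θ = 69.7901°

center=(-12.0420,-2.4096) T_A=(-21.3330,-1.6084) T_B=(-14.4998,6.5861) sweep=69.7901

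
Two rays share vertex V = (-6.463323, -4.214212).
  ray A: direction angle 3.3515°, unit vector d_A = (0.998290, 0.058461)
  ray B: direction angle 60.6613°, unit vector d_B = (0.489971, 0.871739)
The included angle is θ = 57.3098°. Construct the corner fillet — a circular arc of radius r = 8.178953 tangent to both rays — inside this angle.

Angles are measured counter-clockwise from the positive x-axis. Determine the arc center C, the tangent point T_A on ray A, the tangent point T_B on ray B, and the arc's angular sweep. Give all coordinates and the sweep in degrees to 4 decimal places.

center=(8.0000,4.8258) T_A=(8.4782,-3.3392) T_B=(0.8701,8.8332) sweep=122.6902

bisector direction at 32.0064° = (0.847989,0.530014)
center distance |VC| = r/sin(θ/2) = 8.178953/sin(28.6549°) = 17.056083
C = V + |VC|·bis = (8.0000,4.8258)
T_A = V + ((C−V)·d_A)·d_A = V + 14.9671·d_A = (8.4782,-3.3392)
T_B = V + ((C−V)·d_B)·d_B = V + 14.9671·d_B = (0.8701,8.8332)
sweep = 180° − θ = 122.6902°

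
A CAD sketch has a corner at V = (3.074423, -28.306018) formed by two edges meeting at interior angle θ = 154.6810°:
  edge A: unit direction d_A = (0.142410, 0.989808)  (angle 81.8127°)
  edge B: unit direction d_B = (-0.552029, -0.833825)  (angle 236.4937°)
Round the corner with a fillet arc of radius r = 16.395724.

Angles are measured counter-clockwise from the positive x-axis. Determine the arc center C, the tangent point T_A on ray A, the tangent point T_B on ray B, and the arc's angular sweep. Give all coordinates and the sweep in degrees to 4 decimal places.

center=(-12.6297,-22.3259) T_A=(3.5989,-24.6608) T_B=(1.0414,-31.3768) sweep=25.3190

bisector direction at 159.1532° = (-0.934535,0.355870)
center distance |VC| = r/sin(θ/2) = 16.395724/sin(77.3405°) = 16.804240
C = V + |VC|·bis = (-12.6297,-22.3259)
T_A = V + ((C−V)·d_A)·d_A = V + 3.6828·d_A = (3.5989,-24.6608)
T_B = V + ((C−V)·d_B)·d_B = V + 3.6828·d_B = (1.0414,-31.3768)
sweep = 180° − θ = 25.3190°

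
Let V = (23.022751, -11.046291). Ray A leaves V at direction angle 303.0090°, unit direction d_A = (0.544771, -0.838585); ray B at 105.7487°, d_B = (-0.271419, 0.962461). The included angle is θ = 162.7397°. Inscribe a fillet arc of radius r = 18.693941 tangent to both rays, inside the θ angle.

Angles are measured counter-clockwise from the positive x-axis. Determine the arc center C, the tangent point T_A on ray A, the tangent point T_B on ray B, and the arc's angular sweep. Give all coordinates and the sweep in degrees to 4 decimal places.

center=(40.2449,-3.2417) T_A=(24.5684,-13.4256) T_B=(22.2527,-8.3155) sweep=17.2603

bisector direction at 24.3788° = (0.910836,0.412768)
center distance |VC| = r/sin(θ/2) = 18.693941/sin(81.3698°) = 18.908026
C = V + |VC|·bis = (40.2449,-3.2417)
T_A = V + ((C−V)·d_A)·d_A = V + 2.8373·d_A = (24.5684,-13.4256)
T_B = V + ((C−V)·d_B)·d_B = V + 2.8373·d_B = (22.2527,-8.3155)
sweep = 180° − θ = 17.2603°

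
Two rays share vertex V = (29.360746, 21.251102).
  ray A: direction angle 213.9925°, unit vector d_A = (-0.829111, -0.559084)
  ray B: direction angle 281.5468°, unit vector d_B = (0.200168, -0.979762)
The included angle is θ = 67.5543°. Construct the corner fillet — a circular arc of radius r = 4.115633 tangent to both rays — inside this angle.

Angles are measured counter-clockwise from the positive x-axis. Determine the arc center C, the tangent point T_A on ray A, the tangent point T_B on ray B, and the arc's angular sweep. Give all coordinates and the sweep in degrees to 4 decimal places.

center=(26.5601,14.3986) T_A=(24.2591,17.8110) T_B=(30.5924,15.2225) sweep=112.4457

bisector direction at 247.7696° = (-0.378331,-0.925670)
center distance |VC| = r/sin(θ/2) = 4.115633/sin(33.7771°) = 7.402695
C = V + |VC|·bis = (26.5601,14.3986)
T_A = V + ((C−V)·d_A)·d_A = V + 6.1532·d_A = (24.2591,17.8110)
T_B = V + ((C−V)·d_B)·d_B = V + 6.1532·d_B = (30.5924,15.2225)
sweep = 180° − θ = 112.4457°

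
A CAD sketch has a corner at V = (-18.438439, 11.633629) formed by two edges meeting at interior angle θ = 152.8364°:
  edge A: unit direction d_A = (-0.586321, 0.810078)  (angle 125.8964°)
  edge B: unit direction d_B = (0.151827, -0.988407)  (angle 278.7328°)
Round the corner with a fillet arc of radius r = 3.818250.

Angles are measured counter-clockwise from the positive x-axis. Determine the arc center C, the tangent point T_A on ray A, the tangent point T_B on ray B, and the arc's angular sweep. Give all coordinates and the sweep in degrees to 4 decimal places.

center=(-22.0724,10.1422) T_A=(-18.9793,12.3809) T_B=(-18.2984,10.7219) sweep=27.1636

bisector direction at 202.3146° = (-0.925113,-0.379692)
center distance |VC| = r/sin(θ/2) = 3.818250/sin(76.4182°) = 3.928097
C = V + |VC|·bis = (-22.0724,10.1422)
T_A = V + ((C−V)·d_A)·d_A = V + 0.9224·d_A = (-18.9793,12.3809)
T_B = V + ((C−V)·d_B)·d_B = V + 0.9224·d_B = (-18.2984,10.7219)
sweep = 180° − θ = 27.1636°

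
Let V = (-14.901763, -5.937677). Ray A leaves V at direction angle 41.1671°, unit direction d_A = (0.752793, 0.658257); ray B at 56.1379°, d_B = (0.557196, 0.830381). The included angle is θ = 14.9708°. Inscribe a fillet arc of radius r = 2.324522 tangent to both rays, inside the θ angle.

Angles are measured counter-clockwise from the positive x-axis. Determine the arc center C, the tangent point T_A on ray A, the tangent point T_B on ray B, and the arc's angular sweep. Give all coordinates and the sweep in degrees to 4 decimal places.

center=(-3.1140,7.4577) T_A=(-1.5839,5.7078) T_B=(-5.0442,8.7529) sweep=165.0292

bisector direction at 48.6525° = (0.660624,0.750717)
center distance |VC| = r/sin(θ/2) = 2.324522/sin(7.4854°) = 17.843392
C = V + |VC|·bis = (-3.1140,7.4577)
T_A = V + ((C−V)·d_A)·d_A = V + 17.6913·d_A = (-1.5839,5.7078)
T_B = V + ((C−V)·d_B)·d_B = V + 17.6913·d_B = (-5.0442,8.7529)
sweep = 180° − θ = 165.0292°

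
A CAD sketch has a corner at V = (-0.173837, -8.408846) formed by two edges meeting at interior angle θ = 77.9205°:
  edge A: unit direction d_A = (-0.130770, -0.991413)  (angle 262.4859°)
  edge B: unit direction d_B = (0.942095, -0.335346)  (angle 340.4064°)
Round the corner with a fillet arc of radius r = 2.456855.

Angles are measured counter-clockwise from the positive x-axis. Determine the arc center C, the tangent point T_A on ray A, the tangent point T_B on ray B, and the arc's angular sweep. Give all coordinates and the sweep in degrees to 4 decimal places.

center=(1.8646,-11.7423) T_A=(-0.5712,-11.4210) T_B=(2.6885,-9.4277) sweep=102.0795

bisector direction at 301.4462° = (0.521697,-0.853131)
center distance |VC| = r/sin(θ/2) = 2.456855/sin(38.9603°) = 3.907330
C = V + |VC|·bis = (1.8646,-11.7423)
T_A = V + ((C−V)·d_A)·d_A = V + 3.0383·d_A = (-0.5712,-11.4210)
T_B = V + ((C−V)·d_B)·d_B = V + 3.0383·d_B = (2.6885,-9.4277)
sweep = 180° − θ = 102.0795°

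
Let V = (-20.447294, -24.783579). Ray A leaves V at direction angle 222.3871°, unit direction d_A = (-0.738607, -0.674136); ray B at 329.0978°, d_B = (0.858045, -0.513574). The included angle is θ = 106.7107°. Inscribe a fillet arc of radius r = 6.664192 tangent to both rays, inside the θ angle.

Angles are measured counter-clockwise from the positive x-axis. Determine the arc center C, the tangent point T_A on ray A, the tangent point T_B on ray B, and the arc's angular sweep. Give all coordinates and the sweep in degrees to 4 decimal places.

center=(-19.6162,-33.0477) T_A=(-24.1088,-28.1255) T_B=(-16.1937,-27.3295) sweep=73.2893

bisector direction at 275.7425° = (0.100057,-0.994982)
center distance |VC| = r/sin(θ/2) = 6.664192/sin(53.3554°) = 8.305815
C = V + |VC|·bis = (-19.6162,-33.0477)
T_A = V + ((C−V)·d_A)·d_A = V + 4.9573·d_A = (-24.1088,-28.1255)
T_B = V + ((C−V)·d_B)·d_B = V + 4.9573·d_B = (-16.1937,-27.3295)
sweep = 180° − θ = 73.2893°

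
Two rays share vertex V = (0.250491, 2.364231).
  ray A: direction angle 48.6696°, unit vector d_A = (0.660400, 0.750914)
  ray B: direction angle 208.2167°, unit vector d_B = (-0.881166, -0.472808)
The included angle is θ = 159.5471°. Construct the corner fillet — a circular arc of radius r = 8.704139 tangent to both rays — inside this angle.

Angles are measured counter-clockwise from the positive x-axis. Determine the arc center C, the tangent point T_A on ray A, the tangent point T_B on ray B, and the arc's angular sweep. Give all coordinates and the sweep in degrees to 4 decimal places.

bisector direction at 128.4432° = (-0.621738,0.783225)
center distance |VC| = r/sin(θ/2) = 8.704139/sin(79.7736°) = 8.844647
C = V + |VC|·bis = (-5.2486,9.2916)
T_A = V + ((C−V)·d_A)·d_A = V + 1.5703·d_A = (1.2875,3.5434)
T_B = V + ((C−V)·d_B)·d_B = V + 1.5703·d_B = (-1.1332,1.6218)
sweep = 180° − θ = 20.4529°

center=(-5.2486,9.2916) T_A=(1.2875,3.5434) T_B=(-1.1332,1.6218) sweep=20.4529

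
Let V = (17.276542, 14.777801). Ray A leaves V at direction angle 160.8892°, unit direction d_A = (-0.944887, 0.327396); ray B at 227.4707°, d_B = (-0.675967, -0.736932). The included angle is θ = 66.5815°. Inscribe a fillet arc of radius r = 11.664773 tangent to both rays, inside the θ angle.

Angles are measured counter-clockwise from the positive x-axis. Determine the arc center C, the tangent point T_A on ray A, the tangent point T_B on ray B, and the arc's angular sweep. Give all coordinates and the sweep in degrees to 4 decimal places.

center=(-3.3276,9.5718) T_A=(0.4914,20.5937) T_B=(5.2685,1.6868) sweep=113.4185

bisector direction at 194.1799° = (-0.969531,-0.244968)
center distance |VC| = r/sin(θ/2) = 11.664773/sin(33.2908°) = 21.251650
C = V + |VC|·bis = (-3.3276,9.5718)
T_A = V + ((C−V)·d_A)·d_A = V + 17.7642·d_A = (0.4914,20.5937)
T_B = V + ((C−V)·d_B)·d_B = V + 17.7642·d_B = (5.2685,1.6868)
sweep = 180° − θ = 113.4185°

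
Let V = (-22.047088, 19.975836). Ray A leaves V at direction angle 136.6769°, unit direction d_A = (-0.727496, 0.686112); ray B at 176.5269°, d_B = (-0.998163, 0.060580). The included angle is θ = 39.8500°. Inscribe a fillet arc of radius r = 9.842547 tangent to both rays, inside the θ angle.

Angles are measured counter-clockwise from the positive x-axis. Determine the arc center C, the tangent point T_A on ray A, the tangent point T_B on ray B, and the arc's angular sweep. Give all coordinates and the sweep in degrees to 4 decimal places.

bisector direction at 156.6019° = (-0.917768,0.397117)
center distance |VC| = r/sin(θ/2) = 9.842547/sin(19.9250°) = 28.881578
C = V + |VC|·bis = (-48.5537,31.4452)
T_A = V + ((C−V)·d_A)·d_A = V + 27.1527·d_A = (-41.8006,38.6056)
T_B = V + ((C−V)·d_B)·d_B = V + 27.1527·d_B = (-49.1499,21.6207)
sweep = 180° − θ = 140.1500°

center=(-48.5537,31.4452) T_A=(-41.8006,38.6056) T_B=(-49.1499,21.6207) sweep=140.1500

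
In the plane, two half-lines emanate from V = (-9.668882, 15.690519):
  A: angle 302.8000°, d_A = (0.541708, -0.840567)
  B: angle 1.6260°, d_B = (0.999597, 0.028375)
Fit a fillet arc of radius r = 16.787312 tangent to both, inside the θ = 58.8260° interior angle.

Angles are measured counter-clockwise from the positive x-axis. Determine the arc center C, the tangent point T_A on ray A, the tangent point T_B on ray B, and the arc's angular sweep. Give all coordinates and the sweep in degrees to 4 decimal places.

bisector direction at 332.2130° = (0.884687,-0.466186)
center distance |VC| = r/sin(θ/2) = 16.787312/sin(29.4130°) = 34.182985
C = V + |VC|·bis = (20.5724,-0.2451)
T_A = V + ((C−V)·d_A)·d_A = V + 29.7769·d_A = (6.4615,-9.3389)
T_B = V + ((C−V)·d_B)·d_B = V + 29.7769·d_B = (20.0960,16.5354)
sweep = 180° − θ = 121.1740°

center=(20.5724,-0.2451) T_A=(6.4615,-9.3389) T_B=(20.0960,16.5354) sweep=121.1740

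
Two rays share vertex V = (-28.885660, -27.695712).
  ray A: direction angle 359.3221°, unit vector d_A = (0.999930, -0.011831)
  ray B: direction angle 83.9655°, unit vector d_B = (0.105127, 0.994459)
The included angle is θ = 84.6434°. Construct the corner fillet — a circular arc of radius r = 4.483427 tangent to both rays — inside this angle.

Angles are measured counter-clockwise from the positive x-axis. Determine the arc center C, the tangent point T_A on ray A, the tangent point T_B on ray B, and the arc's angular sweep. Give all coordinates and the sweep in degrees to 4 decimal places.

bisector direction at 41.6438° = (0.747290,0.664498)
center distance |VC| = r/sin(θ/2) = 4.483427/sin(42.3217°) = 6.658958
C = V + |VC|·bis = (-23.9095,-23.2708)
T_A = V + ((C−V)·d_A)·d_A = V + 4.9235·d_A = (-23.9625,-27.7540)
T_B = V + ((C−V)·d_B)·d_B = V + 4.9235·d_B = (-28.3681,-22.7995)
sweep = 180° − θ = 95.3566°

center=(-23.9095,-23.2708) T_A=(-23.9625,-27.7540) T_B=(-28.3681,-22.7995) sweep=95.3566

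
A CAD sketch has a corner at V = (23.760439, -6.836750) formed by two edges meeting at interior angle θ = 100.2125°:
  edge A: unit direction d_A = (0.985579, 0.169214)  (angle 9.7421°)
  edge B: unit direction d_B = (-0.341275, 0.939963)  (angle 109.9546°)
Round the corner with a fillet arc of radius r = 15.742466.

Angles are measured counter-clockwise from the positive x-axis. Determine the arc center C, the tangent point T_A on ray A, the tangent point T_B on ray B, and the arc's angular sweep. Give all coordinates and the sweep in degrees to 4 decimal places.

center=(34.0667,10.9055) T_A=(36.7305,-4.6099) T_B=(19.2693,5.5330) sweep=79.7875

bisector direction at 59.8484° = (0.502290,0.864699)
center distance |VC| = r/sin(θ/2) = 15.742466/sin(50.1063°) = 20.518438
C = V + |VC|·bis = (34.0667,10.9055)
T_A = V + ((C−V)·d_A)·d_A = V + 13.1598·d_A = (36.7305,-4.6099)
T_B = V + ((C−V)·d_B)·d_B = V + 13.1598·d_B = (19.2693,5.5330)
sweep = 180° − θ = 79.7875°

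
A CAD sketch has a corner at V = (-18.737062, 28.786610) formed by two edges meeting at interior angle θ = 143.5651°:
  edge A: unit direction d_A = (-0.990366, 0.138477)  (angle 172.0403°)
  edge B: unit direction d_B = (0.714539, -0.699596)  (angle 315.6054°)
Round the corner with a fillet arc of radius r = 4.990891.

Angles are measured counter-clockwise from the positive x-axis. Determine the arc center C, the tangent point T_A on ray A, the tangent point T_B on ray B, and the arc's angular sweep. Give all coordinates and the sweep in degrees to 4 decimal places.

center=(-21.0550,24.0713) T_A=(-20.3638,29.0141) T_B=(-17.5634,27.6374) sweep=36.4349

bisector direction at 243.8229° = (-0.441148,-0.897434)
center distance |VC| = r/sin(θ/2) = 4.990891/sin(71.7826°) = 5.254250
C = V + |VC|·bis = (-21.0550,24.0713)
T_A = V + ((C−V)·d_A)·d_A = V + 1.6426·d_A = (-20.3638,29.0141)
T_B = V + ((C−V)·d_B)·d_B = V + 1.6426·d_B = (-17.5634,27.6374)
sweep = 180° − θ = 36.4349°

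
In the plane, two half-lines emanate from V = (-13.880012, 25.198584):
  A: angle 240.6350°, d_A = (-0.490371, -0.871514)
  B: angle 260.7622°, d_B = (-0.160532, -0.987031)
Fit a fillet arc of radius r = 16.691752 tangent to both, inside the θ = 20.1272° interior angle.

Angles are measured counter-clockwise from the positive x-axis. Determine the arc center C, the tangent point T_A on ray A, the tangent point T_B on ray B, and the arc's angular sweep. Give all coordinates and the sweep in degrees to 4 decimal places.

center=(-45.4538,-64.9550) T_A=(-60.0009,-56.7699) T_B=(-28.9786,-67.6346) sweep=159.8728

bisector direction at 250.6986° = (-0.330537,-0.943793)
center distance |VC| = r/sin(θ/2) = 16.691752/sin(10.0636°) = 95.522685
C = V + |VC|·bis = (-45.4538,-64.9550)
T_A = V + ((C−V)·d_A)·d_A = V + 94.0530·d_A = (-60.0009,-56.7699)
T_B = V + ((C−V)·d_B)·d_B = V + 94.0530·d_B = (-28.9786,-67.6346)
sweep = 180° − θ = 159.8728°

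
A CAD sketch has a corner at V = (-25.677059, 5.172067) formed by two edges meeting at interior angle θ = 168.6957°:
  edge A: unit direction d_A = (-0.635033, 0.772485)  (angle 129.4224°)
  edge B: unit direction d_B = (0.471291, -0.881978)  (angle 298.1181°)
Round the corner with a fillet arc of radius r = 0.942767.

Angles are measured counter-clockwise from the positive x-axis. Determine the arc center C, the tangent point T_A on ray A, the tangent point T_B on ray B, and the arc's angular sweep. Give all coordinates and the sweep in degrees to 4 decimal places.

bisector direction at 213.7703° = (-0.831273,-0.555864)
center distance |VC| = r/sin(θ/2) = 0.942767/sin(84.3478°) = 0.947373
C = V + |VC|·bis = (-26.4646,4.6455)
T_A = V + ((C−V)·d_A)·d_A = V + 0.0933·d_A = (-25.7363,5.2441)
T_B = V + ((C−V)·d_B)·d_B = V + 0.0933·d_B = (-25.6331,5.0898)
sweep = 180° − θ = 11.3043°

center=(-26.4646,4.6455) T_A=(-25.7363,5.2441) T_B=(-25.6331,5.0898) sweep=11.3043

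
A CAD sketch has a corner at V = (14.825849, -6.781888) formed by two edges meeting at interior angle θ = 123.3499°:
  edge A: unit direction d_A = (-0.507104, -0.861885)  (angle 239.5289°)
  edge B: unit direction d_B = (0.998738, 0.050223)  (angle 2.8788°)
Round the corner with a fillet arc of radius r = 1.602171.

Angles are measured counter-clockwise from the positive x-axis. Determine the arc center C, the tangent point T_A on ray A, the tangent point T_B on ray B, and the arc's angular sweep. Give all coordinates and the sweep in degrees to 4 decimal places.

bisector direction at 301.2038° = (0.518084,-0.855329)
center distance |VC| = r/sin(θ/2) = 1.602171/sin(61.6750°) = 1.820090
C = V + |VC|·bis = (15.7688,-8.3387)
T_A = V + ((C−V)·d_A)·d_A = V + 0.8636·d_A = (14.3879,-7.5262)
T_B = V + ((C−V)·d_B)·d_B = V + 0.8636·d_B = (15.6883,-6.7385)
sweep = 180° − θ = 56.6501°

center=(15.7688,-8.3387) T_A=(14.3879,-7.5262) T_B=(15.6883,-6.7385) sweep=56.6501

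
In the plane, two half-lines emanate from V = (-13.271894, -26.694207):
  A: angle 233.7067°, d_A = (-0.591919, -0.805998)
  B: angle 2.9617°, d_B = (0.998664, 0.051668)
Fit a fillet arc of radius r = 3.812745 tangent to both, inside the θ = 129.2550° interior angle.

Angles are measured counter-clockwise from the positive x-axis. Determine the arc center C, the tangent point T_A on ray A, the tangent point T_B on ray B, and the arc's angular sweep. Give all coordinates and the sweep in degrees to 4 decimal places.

bisector direction at 298.3342° = (0.474614,-0.880194)
center distance |VC| = r/sin(θ/2) = 3.812745/sin(64.6275°) = 4.219781
C = V + |VC|·bis = (-11.2691,-30.4084)
T_A = V + ((C−V)·d_A)·d_A = V + 1.8082·d_A = (-14.3422,-28.1516)
T_B = V + ((C−V)·d_B)·d_B = V + 1.8082·d_B = (-11.4661,-26.6008)
sweep = 180° − θ = 50.7450°

center=(-11.2691,-30.4084) T_A=(-14.3422,-28.1516) T_B=(-11.4661,-26.6008) sweep=50.7450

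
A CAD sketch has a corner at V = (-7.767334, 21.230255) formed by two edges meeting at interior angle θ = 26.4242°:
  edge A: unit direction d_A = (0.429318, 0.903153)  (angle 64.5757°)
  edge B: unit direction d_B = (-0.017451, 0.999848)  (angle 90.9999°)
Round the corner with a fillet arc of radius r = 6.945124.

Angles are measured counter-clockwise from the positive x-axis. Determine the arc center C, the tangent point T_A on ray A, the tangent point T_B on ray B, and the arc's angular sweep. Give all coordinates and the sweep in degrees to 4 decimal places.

center=(-1.3395,50.9295) T_A=(4.9330,47.9479) T_B=(-8.2836,50.8083) sweep=153.5758

bisector direction at 77.7878° = (0.211533,0.977371)
center distance |VC| = r/sin(θ/2) = 6.945124/sin(13.2121°) = 30.386906
C = V + |VC|·bis = (-1.3395,50.9295)
T_A = V + ((C−V)·d_A)·d_A = V + 29.5826·d_A = (4.9330,47.9479)
T_B = V + ((C−V)·d_B)·d_B = V + 29.5826·d_B = (-8.2836,50.8083)
sweep = 180° − θ = 153.5758°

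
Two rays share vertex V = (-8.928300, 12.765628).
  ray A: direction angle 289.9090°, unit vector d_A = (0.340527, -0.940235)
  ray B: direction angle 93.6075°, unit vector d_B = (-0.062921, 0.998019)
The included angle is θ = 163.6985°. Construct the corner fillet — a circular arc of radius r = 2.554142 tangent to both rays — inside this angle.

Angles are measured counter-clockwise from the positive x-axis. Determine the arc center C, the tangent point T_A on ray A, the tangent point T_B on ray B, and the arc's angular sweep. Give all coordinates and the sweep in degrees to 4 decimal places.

center=(-6.4022,13.2914) T_A=(-8.8037,12.4217) T_B=(-8.9513,13.1307) sweep=16.3015

bisector direction at 11.7582° = (0.979016,0.203783)
center distance |VC| = r/sin(θ/2) = 2.554142/sin(81.8492°) = 2.580206
C = V + |VC|·bis = (-6.4022,13.2914)
T_A = V + ((C−V)·d_A)·d_A = V + 0.3658·d_A = (-8.8037,12.4217)
T_B = V + ((C−V)·d_B)·d_B = V + 0.3658·d_B = (-8.9513,13.1307)
sweep = 180° − θ = 16.3015°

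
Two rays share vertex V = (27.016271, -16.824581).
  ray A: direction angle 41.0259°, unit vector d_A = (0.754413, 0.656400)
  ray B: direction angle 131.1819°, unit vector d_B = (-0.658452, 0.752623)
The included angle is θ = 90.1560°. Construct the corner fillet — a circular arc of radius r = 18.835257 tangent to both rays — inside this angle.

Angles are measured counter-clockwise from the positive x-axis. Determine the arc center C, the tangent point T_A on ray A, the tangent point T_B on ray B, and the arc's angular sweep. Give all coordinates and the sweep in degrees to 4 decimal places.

center=(28.8237,9.7148) T_A=(41.1872,-4.4947) T_B=(14.6479,-2.6873) sweep=89.8440

bisector direction at 86.1039° = (0.067947,0.997689)
center distance |VC| = r/sin(θ/2) = 18.835257/sin(45.0780°) = 26.600887
C = V + |VC|·bis = (28.8237,9.7148)
T_A = V + ((C−V)·d_A)·d_A = V + 18.7840·d_A = (41.1872,-4.4947)
T_B = V + ((C−V)·d_B)·d_B = V + 18.7840·d_B = (14.6479,-2.6873)
sweep = 180° − θ = 89.8440°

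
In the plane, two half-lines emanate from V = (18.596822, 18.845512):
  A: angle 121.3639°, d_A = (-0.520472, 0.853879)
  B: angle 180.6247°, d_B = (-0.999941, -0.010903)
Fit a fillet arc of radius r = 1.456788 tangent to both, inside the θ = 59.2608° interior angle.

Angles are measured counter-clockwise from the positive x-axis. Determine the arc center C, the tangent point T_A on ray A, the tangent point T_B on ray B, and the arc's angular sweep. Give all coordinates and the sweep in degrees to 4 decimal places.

bisector direction at 150.9943° = (-0.874571,0.484897)
center distance |VC| = r/sin(θ/2) = 1.456788/sin(29.6304°) = 2.946559
C = V + |VC|·bis = (16.0198,20.2743)
T_A = V + ((C−V)·d_A)·d_A = V + 2.5612·d_A = (17.2638,21.0325)
T_B = V + ((C−V)·d_B)·d_B = V + 2.5612·d_B = (16.0357,18.8176)
sweep = 180° − θ = 120.7392°

center=(16.0198,20.2743) T_A=(17.2638,21.0325) T_B=(16.0357,18.8176) sweep=120.7392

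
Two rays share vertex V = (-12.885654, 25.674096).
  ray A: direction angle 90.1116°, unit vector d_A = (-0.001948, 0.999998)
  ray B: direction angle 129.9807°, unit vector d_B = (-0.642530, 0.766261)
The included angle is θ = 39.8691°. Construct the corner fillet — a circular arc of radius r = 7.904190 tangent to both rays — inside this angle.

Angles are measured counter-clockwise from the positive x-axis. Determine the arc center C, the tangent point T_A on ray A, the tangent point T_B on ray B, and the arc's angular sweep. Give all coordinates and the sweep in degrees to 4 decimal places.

center=(-20.8323,47.4527) T_A=(-12.9281,47.4681) T_B=(-26.8890,42.3740) sweep=140.1309

bisector direction at 110.0461° = (-0.342777,0.939417)
center distance |VC| = r/sin(θ/2) = 7.904190/sin(19.9346°) = 23.183081
C = V + |VC|·bis = (-20.8323,47.4527)
T_A = V + ((C−V)·d_A)·d_A = V + 21.7940·d_A = (-12.9281,47.4681)
T_B = V + ((C−V)·d_B)·d_B = V + 21.7940·d_B = (-26.8890,42.3740)
sweep = 180° − θ = 140.1309°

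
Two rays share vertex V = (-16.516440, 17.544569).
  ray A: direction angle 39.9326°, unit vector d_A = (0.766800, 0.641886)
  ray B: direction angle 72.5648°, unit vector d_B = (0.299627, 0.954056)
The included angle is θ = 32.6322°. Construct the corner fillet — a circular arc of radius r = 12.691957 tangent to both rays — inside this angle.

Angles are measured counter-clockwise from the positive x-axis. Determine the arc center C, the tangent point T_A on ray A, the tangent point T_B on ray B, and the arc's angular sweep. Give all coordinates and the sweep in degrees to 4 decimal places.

center=(8.5836,55.1076) T_A=(16.7304,45.3754) T_B=(-3.5253,58.9104) sweep=147.3678

bisector direction at 56.2487° = (0.555589,0.831457)
center distance |VC| = r/sin(θ/2) = 12.691957/sin(16.3161°) = 45.177332
C = V + |VC|·bis = (8.5836,55.1076)
T_A = V + ((C−V)·d_A)·d_A = V + 43.3579·d_A = (16.7304,45.3754)
T_B = V + ((C−V)·d_B)·d_B = V + 43.3579·d_B = (-3.5253,58.9104)
sweep = 180° − θ = 147.3678°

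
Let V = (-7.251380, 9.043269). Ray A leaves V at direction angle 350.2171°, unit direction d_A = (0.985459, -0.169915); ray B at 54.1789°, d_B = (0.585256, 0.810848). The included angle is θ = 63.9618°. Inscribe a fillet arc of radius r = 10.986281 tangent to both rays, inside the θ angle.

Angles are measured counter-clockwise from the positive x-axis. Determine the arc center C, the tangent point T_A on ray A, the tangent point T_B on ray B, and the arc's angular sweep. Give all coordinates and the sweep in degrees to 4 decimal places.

bisector direction at 22.1980° = (0.925884,0.377808)
center distance |VC| = r/sin(θ/2) = 10.986281/sin(31.9809°) = 20.743057
C = V + |VC|·bis = (11.9543,16.8802)
T_A = V + ((C−V)·d_A)·d_A = V + 17.5948·d_A = (10.0875,6.0536)
T_B = V + ((C−V)·d_B)·d_B = V + 17.5948·d_B = (3.0461,23.3100)
sweep = 180° − θ = 116.0382°

center=(11.9543,16.8802) T_A=(10.0875,6.0536) T_B=(3.0461,23.3100) sweep=116.0382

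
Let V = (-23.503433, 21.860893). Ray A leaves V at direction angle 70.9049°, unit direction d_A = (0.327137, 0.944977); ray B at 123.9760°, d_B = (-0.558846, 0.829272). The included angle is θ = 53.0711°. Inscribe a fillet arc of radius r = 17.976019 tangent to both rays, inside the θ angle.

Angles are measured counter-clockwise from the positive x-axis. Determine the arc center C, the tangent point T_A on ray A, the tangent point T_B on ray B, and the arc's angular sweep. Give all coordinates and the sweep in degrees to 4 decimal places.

center=(-28.7140,61.7591) T_A=(-11.7270,55.8785) T_B=(-43.6210,51.7133) sweep=126.9289

bisector direction at 97.4405° = (-0.129496,0.991580)
center distance |VC| = r/sin(θ/2) = 17.976019/sin(26.5356°) = 40.237041
C = V + |VC|·bis = (-28.7140,61.7591)
T_A = V + ((C−V)·d_A)·d_A = V + 35.9984·d_A = (-11.7270,55.8785)
T_B = V + ((C−V)·d_B)·d_B = V + 35.9984·d_B = (-43.6210,51.7133)
sweep = 180° − θ = 126.9289°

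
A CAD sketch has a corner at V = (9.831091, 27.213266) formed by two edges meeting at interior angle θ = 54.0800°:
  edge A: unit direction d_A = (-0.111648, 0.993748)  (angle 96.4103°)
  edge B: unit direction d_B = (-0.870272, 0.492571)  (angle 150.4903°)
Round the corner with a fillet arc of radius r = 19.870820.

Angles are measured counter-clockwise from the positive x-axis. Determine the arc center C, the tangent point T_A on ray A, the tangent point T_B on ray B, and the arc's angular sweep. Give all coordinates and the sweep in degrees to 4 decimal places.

bisector direction at 123.4503° = (-0.551213,0.834364)
center distance |VC| = r/sin(θ/2) = 19.870820/sin(27.0400°) = 43.709364
C = V + |VC|·bis = (-14.2621,63.6828)
T_A = V + ((C−V)·d_A)·d_A = V + 38.9315·d_A = (5.4845,65.9013)
T_B = V + ((C−V)·d_B)·d_B = V + 38.9315·d_B = (-24.0499,46.3898)
sweep = 180° − θ = 125.9200°

center=(-14.2621,63.6828) T_A=(5.4845,65.9013) T_B=(-24.0499,46.3898) sweep=125.9200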